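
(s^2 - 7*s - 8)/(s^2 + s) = (s - 8)/s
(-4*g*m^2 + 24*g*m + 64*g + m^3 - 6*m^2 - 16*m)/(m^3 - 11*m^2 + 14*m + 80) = (-4*g + m)/(m - 5)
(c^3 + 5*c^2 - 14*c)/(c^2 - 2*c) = c + 7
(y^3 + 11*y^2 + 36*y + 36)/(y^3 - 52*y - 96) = (y + 3)/(y - 8)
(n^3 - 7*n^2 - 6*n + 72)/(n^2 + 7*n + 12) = (n^2 - 10*n + 24)/(n + 4)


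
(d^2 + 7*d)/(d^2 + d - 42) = d/(d - 6)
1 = 1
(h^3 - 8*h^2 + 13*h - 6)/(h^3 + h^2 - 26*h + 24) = (h^2 - 7*h + 6)/(h^2 + 2*h - 24)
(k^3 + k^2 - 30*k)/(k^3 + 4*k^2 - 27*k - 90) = k/(k + 3)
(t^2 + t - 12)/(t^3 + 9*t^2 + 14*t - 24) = (t - 3)/(t^2 + 5*t - 6)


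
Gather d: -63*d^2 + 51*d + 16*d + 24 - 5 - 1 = -63*d^2 + 67*d + 18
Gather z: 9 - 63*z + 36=45 - 63*z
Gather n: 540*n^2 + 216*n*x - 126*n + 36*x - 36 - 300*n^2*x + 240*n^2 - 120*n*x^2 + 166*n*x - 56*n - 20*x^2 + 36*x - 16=n^2*(780 - 300*x) + n*(-120*x^2 + 382*x - 182) - 20*x^2 + 72*x - 52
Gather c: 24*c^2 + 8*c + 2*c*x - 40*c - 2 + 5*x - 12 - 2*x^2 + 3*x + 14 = 24*c^2 + c*(2*x - 32) - 2*x^2 + 8*x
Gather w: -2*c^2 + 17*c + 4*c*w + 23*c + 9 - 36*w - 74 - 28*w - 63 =-2*c^2 + 40*c + w*(4*c - 64) - 128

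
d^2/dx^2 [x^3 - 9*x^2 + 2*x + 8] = 6*x - 18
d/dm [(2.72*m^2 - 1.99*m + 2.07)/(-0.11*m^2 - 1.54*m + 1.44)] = (-4.4077*m^2 + 8.289*m + 0.3222)/(0.0121*m^4 + 0.3388*m^3 + 2.0548*m^2 - 4.4352*m + 2.0736)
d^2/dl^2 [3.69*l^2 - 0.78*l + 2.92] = 7.38000000000000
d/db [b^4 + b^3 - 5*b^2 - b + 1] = 4*b^3 + 3*b^2 - 10*b - 1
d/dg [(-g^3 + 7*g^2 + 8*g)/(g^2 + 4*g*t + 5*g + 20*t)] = (-g*(2*g + 4*t + 5)*(-g^2 + 7*g + 8) + (-3*g^2 + 14*g + 8)*(g^2 + 4*g*t + 5*g + 20*t))/(g^2 + 4*g*t + 5*g + 20*t)^2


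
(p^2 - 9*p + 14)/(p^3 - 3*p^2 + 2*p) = (p - 7)/(p*(p - 1))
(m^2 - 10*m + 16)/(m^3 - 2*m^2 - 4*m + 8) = (m - 8)/(m^2 - 4)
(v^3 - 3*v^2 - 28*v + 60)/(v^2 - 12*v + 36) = (v^2 + 3*v - 10)/(v - 6)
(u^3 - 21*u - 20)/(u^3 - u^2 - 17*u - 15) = (u + 4)/(u + 3)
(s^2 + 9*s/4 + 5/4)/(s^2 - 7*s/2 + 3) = (4*s^2 + 9*s + 5)/(2*(2*s^2 - 7*s + 6))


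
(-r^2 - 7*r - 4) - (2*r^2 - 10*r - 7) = -3*r^2 + 3*r + 3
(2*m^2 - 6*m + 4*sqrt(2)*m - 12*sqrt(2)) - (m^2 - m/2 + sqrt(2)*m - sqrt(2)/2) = m^2 - 11*m/2 + 3*sqrt(2)*m - 23*sqrt(2)/2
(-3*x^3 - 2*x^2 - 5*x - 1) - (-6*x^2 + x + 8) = -3*x^3 + 4*x^2 - 6*x - 9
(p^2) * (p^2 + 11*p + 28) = p^4 + 11*p^3 + 28*p^2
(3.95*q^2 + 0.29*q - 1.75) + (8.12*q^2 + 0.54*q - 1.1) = 12.07*q^2 + 0.83*q - 2.85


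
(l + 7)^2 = l^2 + 14*l + 49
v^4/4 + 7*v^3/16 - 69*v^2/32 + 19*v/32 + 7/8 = (v/4 + 1)*(v - 7/4)*(v - 1)*(v + 1/2)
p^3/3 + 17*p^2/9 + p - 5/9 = (p/3 + 1/3)*(p - 1/3)*(p + 5)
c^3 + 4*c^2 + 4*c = c*(c + 2)^2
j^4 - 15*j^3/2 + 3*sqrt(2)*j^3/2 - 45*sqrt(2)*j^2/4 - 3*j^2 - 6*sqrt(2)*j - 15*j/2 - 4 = (j - 8)*(j + 1/2)*(j + sqrt(2)/2)*(j + sqrt(2))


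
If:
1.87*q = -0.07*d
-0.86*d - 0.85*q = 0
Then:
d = 0.00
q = 0.00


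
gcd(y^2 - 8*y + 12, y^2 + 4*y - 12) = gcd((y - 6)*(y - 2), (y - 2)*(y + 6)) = y - 2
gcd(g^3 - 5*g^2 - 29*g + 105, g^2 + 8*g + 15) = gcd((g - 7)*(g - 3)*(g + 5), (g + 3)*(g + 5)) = g + 5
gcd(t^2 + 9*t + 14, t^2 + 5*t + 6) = t + 2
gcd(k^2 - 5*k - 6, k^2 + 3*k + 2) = k + 1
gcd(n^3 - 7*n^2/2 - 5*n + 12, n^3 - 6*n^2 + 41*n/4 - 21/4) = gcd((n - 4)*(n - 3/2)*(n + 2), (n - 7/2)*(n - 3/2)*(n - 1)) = n - 3/2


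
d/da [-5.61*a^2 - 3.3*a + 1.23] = -11.22*a - 3.3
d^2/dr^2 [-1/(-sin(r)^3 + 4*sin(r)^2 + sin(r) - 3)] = ((-sin(r)*cos(r)^2 + 4*cos(r)^2 - 1)*(-sin(r) - 9*sin(3*r) + 32*cos(2*r))/4 + 2*(-3*sin(r)^2 + 8*sin(r) + 1)^2*cos(r)^2)/(-sin(r)*cos(r)^2 + 4*cos(r)^2 - 1)^3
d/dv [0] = 0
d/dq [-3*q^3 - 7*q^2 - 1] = q*(-9*q - 14)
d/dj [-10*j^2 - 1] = -20*j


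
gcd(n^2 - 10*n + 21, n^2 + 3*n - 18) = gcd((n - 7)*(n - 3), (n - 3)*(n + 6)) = n - 3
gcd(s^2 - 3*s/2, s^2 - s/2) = s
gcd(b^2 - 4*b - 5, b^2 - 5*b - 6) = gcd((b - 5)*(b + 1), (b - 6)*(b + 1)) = b + 1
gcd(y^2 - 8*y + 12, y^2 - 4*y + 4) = y - 2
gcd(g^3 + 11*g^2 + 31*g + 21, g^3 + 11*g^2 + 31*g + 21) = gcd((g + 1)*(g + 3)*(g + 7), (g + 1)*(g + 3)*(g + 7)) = g^3 + 11*g^2 + 31*g + 21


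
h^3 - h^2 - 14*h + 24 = (h - 3)*(h - 2)*(h + 4)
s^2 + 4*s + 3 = (s + 1)*(s + 3)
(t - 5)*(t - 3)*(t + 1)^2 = t^4 - 6*t^3 + 22*t + 15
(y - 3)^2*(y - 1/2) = y^3 - 13*y^2/2 + 12*y - 9/2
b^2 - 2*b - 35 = (b - 7)*(b + 5)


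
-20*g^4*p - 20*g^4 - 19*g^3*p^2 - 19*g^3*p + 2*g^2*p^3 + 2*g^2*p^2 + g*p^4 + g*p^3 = (-4*g + p)*(g + p)*(5*g + p)*(g*p + g)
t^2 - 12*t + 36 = (t - 6)^2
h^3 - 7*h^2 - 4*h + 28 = (h - 7)*(h - 2)*(h + 2)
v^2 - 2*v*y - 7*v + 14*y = (v - 7)*(v - 2*y)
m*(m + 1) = m^2 + m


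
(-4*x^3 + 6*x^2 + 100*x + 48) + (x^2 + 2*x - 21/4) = -4*x^3 + 7*x^2 + 102*x + 171/4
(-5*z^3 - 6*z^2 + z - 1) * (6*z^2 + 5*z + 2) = -30*z^5 - 61*z^4 - 34*z^3 - 13*z^2 - 3*z - 2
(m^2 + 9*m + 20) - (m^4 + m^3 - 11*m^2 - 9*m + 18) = -m^4 - m^3 + 12*m^2 + 18*m + 2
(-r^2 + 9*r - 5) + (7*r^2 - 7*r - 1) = 6*r^2 + 2*r - 6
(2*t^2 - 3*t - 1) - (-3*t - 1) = 2*t^2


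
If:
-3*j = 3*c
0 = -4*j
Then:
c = 0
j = 0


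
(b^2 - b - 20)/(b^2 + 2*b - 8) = (b - 5)/(b - 2)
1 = 1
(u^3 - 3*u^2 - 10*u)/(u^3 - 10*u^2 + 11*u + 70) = u/(u - 7)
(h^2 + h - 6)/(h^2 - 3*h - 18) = (h - 2)/(h - 6)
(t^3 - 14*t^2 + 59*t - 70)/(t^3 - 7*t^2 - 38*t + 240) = (t^2 - 9*t + 14)/(t^2 - 2*t - 48)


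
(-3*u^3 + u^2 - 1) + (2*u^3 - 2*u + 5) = -u^3 + u^2 - 2*u + 4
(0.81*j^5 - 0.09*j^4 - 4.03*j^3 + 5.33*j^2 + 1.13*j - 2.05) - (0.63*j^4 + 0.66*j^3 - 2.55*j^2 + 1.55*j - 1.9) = 0.81*j^5 - 0.72*j^4 - 4.69*j^3 + 7.88*j^2 - 0.42*j - 0.15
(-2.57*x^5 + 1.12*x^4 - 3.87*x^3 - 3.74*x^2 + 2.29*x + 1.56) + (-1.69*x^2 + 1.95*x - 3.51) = -2.57*x^5 + 1.12*x^4 - 3.87*x^3 - 5.43*x^2 + 4.24*x - 1.95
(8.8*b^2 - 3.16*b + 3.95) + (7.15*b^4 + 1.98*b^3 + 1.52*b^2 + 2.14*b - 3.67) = 7.15*b^4 + 1.98*b^3 + 10.32*b^2 - 1.02*b + 0.28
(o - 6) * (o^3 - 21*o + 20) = o^4 - 6*o^3 - 21*o^2 + 146*o - 120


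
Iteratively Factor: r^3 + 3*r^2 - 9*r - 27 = (r - 3)*(r^2 + 6*r + 9) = (r - 3)*(r + 3)*(r + 3)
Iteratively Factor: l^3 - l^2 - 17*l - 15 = (l + 1)*(l^2 - 2*l - 15) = (l + 1)*(l + 3)*(l - 5)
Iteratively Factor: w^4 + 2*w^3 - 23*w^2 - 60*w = (w + 4)*(w^3 - 2*w^2 - 15*w) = (w + 3)*(w + 4)*(w^2 - 5*w) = w*(w + 3)*(w + 4)*(w - 5)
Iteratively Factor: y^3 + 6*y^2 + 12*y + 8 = (y + 2)*(y^2 + 4*y + 4) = (y + 2)^2*(y + 2)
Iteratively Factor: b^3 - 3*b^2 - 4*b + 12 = (b - 3)*(b^2 - 4) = (b - 3)*(b - 2)*(b + 2)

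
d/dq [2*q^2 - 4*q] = 4*q - 4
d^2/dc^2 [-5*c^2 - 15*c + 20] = -10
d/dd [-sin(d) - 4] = -cos(d)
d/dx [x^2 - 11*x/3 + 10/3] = 2*x - 11/3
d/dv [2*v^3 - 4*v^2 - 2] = 2*v*(3*v - 4)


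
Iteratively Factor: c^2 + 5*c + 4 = (c + 4)*(c + 1)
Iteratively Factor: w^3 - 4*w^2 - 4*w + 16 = (w + 2)*(w^2 - 6*w + 8) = (w - 2)*(w + 2)*(w - 4)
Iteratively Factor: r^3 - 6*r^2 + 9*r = (r - 3)*(r^2 - 3*r) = (r - 3)^2*(r)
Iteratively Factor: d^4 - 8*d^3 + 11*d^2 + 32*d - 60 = (d - 3)*(d^3 - 5*d^2 - 4*d + 20) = (d - 5)*(d - 3)*(d^2 - 4) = (d - 5)*(d - 3)*(d + 2)*(d - 2)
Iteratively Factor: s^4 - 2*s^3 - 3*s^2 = (s)*(s^3 - 2*s^2 - 3*s) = s^2*(s^2 - 2*s - 3) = s^2*(s - 3)*(s + 1)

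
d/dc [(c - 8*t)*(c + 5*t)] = 2*c - 3*t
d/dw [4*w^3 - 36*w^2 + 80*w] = 12*w^2 - 72*w + 80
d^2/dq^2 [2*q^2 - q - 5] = 4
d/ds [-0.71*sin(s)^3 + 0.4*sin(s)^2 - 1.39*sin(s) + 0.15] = (-2.13*sin(s)^2 + 0.8*sin(s) - 1.39)*cos(s)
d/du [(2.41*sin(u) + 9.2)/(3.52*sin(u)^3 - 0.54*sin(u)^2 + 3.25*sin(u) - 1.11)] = (-16.9664*sin(u)^3 - 95.8506*sin(u)^2 + 9.936*sin(u) - 32.5751)*cos(u)/(12.3904*sin(u)^6 - 3.8016*sin(u)^5 + 23.1716*sin(u)^4 - 11.3244*sin(u)^3 + 11.7613*sin(u)^2 - 7.215*sin(u) + 1.2321)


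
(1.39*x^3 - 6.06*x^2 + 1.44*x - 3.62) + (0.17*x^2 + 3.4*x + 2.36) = 1.39*x^3 - 5.89*x^2 + 4.84*x - 1.26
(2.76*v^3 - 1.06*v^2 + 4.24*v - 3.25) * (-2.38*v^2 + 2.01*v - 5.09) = -6.5688*v^5 + 8.0704*v^4 - 26.2702*v^3 + 21.6528*v^2 - 28.1141*v + 16.5425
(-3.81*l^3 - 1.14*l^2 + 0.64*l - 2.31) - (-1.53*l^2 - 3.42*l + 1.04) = -3.81*l^3 + 0.39*l^2 + 4.06*l - 3.35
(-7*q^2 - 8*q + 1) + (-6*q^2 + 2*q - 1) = -13*q^2 - 6*q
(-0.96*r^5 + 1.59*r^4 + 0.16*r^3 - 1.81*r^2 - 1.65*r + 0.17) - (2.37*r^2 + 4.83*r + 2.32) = -0.96*r^5 + 1.59*r^4 + 0.16*r^3 - 4.18*r^2 - 6.48*r - 2.15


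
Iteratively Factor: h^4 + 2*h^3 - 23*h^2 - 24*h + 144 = (h - 3)*(h^3 + 5*h^2 - 8*h - 48) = (h - 3)*(h + 4)*(h^2 + h - 12) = (h - 3)^2*(h + 4)*(h + 4)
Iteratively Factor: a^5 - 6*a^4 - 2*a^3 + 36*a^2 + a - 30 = (a + 1)*(a^4 - 7*a^3 + 5*a^2 + 31*a - 30) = (a + 1)*(a + 2)*(a^3 - 9*a^2 + 23*a - 15) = (a - 3)*(a + 1)*(a + 2)*(a^2 - 6*a + 5) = (a - 5)*(a - 3)*(a + 1)*(a + 2)*(a - 1)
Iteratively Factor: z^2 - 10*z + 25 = (z - 5)*(z - 5)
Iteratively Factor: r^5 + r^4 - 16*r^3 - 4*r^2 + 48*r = (r + 4)*(r^4 - 3*r^3 - 4*r^2 + 12*r) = (r + 2)*(r + 4)*(r^3 - 5*r^2 + 6*r) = (r - 3)*(r + 2)*(r + 4)*(r^2 - 2*r) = (r - 3)*(r - 2)*(r + 2)*(r + 4)*(r)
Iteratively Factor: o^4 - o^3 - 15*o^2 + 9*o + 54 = (o - 3)*(o^3 + 2*o^2 - 9*o - 18) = (o - 3)*(o + 3)*(o^2 - o - 6) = (o - 3)^2*(o + 3)*(o + 2)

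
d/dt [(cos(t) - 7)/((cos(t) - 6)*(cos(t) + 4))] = (cos(t)^2 - 14*cos(t) + 38)*sin(t)/((cos(t) - 6)^2*(cos(t) + 4)^2)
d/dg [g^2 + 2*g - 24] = 2*g + 2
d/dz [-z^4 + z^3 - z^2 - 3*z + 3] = -4*z^3 + 3*z^2 - 2*z - 3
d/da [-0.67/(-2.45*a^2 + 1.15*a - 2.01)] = (0.7705 - 3.283*a)/(2.45*a^2 - 1.15*a + 2.01)^2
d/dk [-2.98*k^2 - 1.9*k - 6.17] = -5.96*k - 1.9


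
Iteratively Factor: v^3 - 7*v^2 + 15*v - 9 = (v - 3)*(v^2 - 4*v + 3) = (v - 3)*(v - 1)*(v - 3)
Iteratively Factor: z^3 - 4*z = (z)*(z^2 - 4) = z*(z - 2)*(z + 2)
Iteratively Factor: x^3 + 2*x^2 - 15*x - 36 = (x - 4)*(x^2 + 6*x + 9) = (x - 4)*(x + 3)*(x + 3)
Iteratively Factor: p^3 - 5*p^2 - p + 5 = (p + 1)*(p^2 - 6*p + 5) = (p - 5)*(p + 1)*(p - 1)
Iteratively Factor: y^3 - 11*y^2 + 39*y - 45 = (y - 5)*(y^2 - 6*y + 9) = (y - 5)*(y - 3)*(y - 3)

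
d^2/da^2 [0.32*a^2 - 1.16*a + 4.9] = 0.640000000000000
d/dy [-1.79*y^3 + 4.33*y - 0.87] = 4.33 - 5.37*y^2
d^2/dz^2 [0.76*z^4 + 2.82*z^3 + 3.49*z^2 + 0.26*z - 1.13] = 9.12*z^2 + 16.92*z + 6.98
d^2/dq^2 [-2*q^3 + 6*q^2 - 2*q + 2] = 12 - 12*q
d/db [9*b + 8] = 9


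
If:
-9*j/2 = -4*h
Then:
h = 9*j/8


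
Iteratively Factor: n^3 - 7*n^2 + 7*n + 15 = (n - 5)*(n^2 - 2*n - 3) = (n - 5)*(n + 1)*(n - 3)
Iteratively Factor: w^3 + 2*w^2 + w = (w + 1)*(w^2 + w) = w*(w + 1)*(w + 1)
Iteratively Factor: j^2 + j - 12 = (j + 4)*(j - 3)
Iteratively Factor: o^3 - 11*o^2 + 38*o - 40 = (o - 5)*(o^2 - 6*o + 8) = (o - 5)*(o - 2)*(o - 4)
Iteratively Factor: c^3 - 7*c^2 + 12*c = (c - 4)*(c^2 - 3*c) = c*(c - 4)*(c - 3)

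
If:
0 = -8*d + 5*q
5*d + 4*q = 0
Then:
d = 0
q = 0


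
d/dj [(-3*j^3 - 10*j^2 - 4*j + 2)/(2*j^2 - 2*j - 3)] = (-6*j^4 + 12*j^3 + 55*j^2 + 52*j + 16)/(4*j^4 - 8*j^3 - 8*j^2 + 12*j + 9)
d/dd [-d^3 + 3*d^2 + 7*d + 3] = -3*d^2 + 6*d + 7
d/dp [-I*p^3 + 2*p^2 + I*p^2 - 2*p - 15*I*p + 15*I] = -3*I*p^2 + 2*p*(2 + I) - 2 - 15*I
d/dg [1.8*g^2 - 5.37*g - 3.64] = 3.6*g - 5.37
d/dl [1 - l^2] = -2*l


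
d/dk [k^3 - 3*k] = 3*k^2 - 3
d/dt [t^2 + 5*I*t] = 2*t + 5*I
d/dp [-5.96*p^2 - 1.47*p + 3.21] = -11.92*p - 1.47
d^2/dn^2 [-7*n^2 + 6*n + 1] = -14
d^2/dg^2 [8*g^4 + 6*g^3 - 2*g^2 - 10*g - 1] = 96*g^2 + 36*g - 4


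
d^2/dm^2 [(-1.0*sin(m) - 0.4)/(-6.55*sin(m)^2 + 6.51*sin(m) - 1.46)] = (-42.9025*sin(m)^5 - 111.2845*sin(m)^4 + 194.3516*sin(m)^3 + 91.81016*sin(m)^2 - 165.64864*sin(m) + 45.26288)/(281.011375*sin(m)^6 - 837.885825*sin(m)^5 + 1020.681915*sin(m)^4 - 649.425231*sin(m)^3 + 227.510778*sin(m)^2 - 41.630148*sin(m) + 3.112136)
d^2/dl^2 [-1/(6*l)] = -1/(3*l^3)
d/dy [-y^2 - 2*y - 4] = -2*y - 2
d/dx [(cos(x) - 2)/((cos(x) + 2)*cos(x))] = (sin(x) - 4*sin(x)/cos(x)^2 - 4*tan(x))/(cos(x) + 2)^2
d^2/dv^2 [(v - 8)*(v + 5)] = 2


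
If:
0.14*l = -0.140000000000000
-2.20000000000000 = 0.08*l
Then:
No Solution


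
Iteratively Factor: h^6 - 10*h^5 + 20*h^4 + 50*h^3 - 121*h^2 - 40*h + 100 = (h + 2)*(h^5 - 12*h^4 + 44*h^3 - 38*h^2 - 45*h + 50) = (h - 1)*(h + 2)*(h^4 - 11*h^3 + 33*h^2 - 5*h - 50) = (h - 2)*(h - 1)*(h + 2)*(h^3 - 9*h^2 + 15*h + 25) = (h - 5)*(h - 2)*(h - 1)*(h + 2)*(h^2 - 4*h - 5) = (h - 5)^2*(h - 2)*(h - 1)*(h + 2)*(h + 1)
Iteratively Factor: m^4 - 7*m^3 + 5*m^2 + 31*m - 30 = (m + 2)*(m^3 - 9*m^2 + 23*m - 15) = (m - 3)*(m + 2)*(m^2 - 6*m + 5) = (m - 5)*(m - 3)*(m + 2)*(m - 1)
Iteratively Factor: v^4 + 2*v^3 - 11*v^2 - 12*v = (v + 4)*(v^3 - 2*v^2 - 3*v) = (v + 1)*(v + 4)*(v^2 - 3*v) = (v - 3)*(v + 1)*(v + 4)*(v)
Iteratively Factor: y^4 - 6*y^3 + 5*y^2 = (y - 5)*(y^3 - y^2) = y*(y - 5)*(y^2 - y) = y*(y - 5)*(y - 1)*(y)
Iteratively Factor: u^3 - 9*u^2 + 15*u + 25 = (u - 5)*(u^2 - 4*u - 5) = (u - 5)*(u + 1)*(u - 5)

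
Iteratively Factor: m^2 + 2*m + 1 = (m + 1)*(m + 1)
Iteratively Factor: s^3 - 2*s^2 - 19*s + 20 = (s - 5)*(s^2 + 3*s - 4) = (s - 5)*(s + 4)*(s - 1)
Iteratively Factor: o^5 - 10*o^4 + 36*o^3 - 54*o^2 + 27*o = (o - 3)*(o^4 - 7*o^3 + 15*o^2 - 9*o) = (o - 3)^2*(o^3 - 4*o^2 + 3*o) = (o - 3)^3*(o^2 - o) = (o - 3)^3*(o - 1)*(o)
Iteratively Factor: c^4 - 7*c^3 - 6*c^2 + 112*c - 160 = (c - 4)*(c^3 - 3*c^2 - 18*c + 40) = (c - 4)*(c + 4)*(c^2 - 7*c + 10) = (c - 5)*(c - 4)*(c + 4)*(c - 2)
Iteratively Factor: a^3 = (a)*(a^2) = a^2*(a)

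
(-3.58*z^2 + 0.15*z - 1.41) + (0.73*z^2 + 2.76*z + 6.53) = -2.85*z^2 + 2.91*z + 5.12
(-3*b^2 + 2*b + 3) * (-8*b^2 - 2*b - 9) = 24*b^4 - 10*b^3 - b^2 - 24*b - 27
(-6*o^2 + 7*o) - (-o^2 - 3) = -5*o^2 + 7*o + 3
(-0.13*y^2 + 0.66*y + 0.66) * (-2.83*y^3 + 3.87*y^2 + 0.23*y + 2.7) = 0.3679*y^5 - 2.3709*y^4 + 0.6565*y^3 + 2.355*y^2 + 1.9338*y + 1.782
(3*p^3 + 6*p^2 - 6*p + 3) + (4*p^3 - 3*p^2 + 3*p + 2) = 7*p^3 + 3*p^2 - 3*p + 5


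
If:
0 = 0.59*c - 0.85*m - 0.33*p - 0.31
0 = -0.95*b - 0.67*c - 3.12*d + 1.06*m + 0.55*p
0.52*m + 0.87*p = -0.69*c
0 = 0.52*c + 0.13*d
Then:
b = 1.97615936179865 - 8.24977051382514*p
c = 0.180454494570693 - 0.63573267659241*p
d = 2.54293070636964*p - 0.721817978282772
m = -0.829508563752379*p - 0.239449233180343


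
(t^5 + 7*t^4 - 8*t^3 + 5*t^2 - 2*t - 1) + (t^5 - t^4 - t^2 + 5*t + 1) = 2*t^5 + 6*t^4 - 8*t^3 + 4*t^2 + 3*t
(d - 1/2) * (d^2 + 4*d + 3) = d^3 + 7*d^2/2 + d - 3/2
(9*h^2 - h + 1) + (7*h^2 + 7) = 16*h^2 - h + 8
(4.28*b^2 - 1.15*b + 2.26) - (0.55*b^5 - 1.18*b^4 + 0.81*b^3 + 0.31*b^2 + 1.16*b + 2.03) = -0.55*b^5 + 1.18*b^4 - 0.81*b^3 + 3.97*b^2 - 2.31*b + 0.23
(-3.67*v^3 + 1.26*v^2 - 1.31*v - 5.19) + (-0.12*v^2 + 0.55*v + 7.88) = -3.67*v^3 + 1.14*v^2 - 0.76*v + 2.69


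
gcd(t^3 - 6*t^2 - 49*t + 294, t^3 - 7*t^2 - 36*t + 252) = t^2 - 13*t + 42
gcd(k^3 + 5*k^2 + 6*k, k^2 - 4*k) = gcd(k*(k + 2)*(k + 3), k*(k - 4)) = k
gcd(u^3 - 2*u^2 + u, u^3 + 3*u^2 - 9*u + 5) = u^2 - 2*u + 1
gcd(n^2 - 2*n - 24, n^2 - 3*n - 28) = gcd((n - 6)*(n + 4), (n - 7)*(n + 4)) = n + 4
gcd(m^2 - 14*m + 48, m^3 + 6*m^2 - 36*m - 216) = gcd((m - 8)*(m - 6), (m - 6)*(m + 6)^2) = m - 6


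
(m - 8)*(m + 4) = m^2 - 4*m - 32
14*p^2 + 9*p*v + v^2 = (2*p + v)*(7*p + v)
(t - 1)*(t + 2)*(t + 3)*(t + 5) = t^4 + 9*t^3 + 21*t^2 - t - 30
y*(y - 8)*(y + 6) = y^3 - 2*y^2 - 48*y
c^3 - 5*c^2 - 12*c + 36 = (c - 6)*(c - 2)*(c + 3)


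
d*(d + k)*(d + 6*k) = d^3 + 7*d^2*k + 6*d*k^2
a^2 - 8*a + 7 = (a - 7)*(a - 1)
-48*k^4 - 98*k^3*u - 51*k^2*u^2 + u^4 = (-8*k + u)*(k + u)^2*(6*k + u)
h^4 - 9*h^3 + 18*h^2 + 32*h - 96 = (h - 4)^2*(h - 3)*(h + 2)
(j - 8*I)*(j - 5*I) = j^2 - 13*I*j - 40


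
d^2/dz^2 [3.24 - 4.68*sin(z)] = 4.68*sin(z)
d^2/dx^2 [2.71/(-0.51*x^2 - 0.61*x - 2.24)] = (1.409742*x^2 + 1.686162*x - 2.71*(1.02*x + 0.61)*(2.04*x + 1.22) + 6.191808)/(0.51*x^2 + 0.61*x + 2.24)^3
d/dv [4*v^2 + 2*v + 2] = 8*v + 2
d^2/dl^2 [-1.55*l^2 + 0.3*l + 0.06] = -3.10000000000000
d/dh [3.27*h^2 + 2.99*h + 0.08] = 6.54*h + 2.99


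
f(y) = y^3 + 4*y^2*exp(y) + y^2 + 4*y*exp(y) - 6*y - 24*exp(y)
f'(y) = 4*y^2*exp(y) + 3*y^2 + 12*y*exp(y) + 2*y - 20*exp(y) - 6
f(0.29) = -31.71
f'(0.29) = -26.80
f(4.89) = 12237.99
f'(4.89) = 17934.96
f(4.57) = 7601.93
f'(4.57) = 11494.65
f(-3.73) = -15.20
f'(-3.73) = 28.06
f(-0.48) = -12.47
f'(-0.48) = -21.64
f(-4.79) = -57.81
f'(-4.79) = 53.37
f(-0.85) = -5.27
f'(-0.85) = -17.21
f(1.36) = -47.28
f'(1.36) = 16.76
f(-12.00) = -1512.00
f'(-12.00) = 402.00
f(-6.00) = -143.76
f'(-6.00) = 90.13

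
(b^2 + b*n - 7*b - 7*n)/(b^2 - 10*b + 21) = (b + n)/(b - 3)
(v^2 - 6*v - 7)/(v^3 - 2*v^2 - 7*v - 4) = (v - 7)/(v^2 - 3*v - 4)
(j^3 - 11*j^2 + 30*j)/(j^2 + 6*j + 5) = j*(j^2 - 11*j + 30)/(j^2 + 6*j + 5)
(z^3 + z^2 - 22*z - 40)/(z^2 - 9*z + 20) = (z^2 + 6*z + 8)/(z - 4)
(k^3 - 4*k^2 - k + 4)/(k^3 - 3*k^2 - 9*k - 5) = (k^2 - 5*k + 4)/(k^2 - 4*k - 5)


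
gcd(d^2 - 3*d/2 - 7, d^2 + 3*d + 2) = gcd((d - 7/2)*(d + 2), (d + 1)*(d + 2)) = d + 2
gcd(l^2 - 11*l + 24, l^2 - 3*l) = l - 3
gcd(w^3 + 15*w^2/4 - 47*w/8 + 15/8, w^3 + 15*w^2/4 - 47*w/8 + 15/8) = w^3 + 15*w^2/4 - 47*w/8 + 15/8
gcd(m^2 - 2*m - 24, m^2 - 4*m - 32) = m + 4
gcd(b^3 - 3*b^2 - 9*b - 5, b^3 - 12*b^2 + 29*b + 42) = b + 1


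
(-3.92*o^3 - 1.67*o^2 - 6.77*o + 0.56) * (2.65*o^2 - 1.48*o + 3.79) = -10.388*o^5 + 1.3761*o^4 - 30.3257*o^3 + 5.1743*o^2 - 26.4871*o + 2.1224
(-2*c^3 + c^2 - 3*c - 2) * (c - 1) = -2*c^4 + 3*c^3 - 4*c^2 + c + 2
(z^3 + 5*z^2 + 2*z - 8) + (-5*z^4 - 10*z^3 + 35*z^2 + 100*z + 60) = -5*z^4 - 9*z^3 + 40*z^2 + 102*z + 52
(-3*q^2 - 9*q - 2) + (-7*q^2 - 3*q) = -10*q^2 - 12*q - 2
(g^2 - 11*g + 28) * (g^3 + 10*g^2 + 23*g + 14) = g^5 - g^4 - 59*g^3 + 41*g^2 + 490*g + 392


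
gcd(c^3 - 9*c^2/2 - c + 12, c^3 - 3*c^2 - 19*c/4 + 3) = c^2 - 5*c/2 - 6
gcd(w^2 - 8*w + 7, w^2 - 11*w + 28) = w - 7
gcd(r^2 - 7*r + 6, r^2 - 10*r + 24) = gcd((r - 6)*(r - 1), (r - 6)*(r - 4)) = r - 6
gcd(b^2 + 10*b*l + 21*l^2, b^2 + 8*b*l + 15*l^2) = b + 3*l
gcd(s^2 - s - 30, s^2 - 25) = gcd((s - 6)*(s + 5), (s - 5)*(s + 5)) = s + 5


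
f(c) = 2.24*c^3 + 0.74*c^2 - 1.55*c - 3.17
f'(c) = 6.72*c^2 + 1.48*c - 1.55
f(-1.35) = -5.24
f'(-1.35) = 8.70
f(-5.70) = -385.12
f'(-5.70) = 208.35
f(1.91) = 12.18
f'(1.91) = 25.79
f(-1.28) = -4.67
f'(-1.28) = 7.57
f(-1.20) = -4.12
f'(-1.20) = 6.35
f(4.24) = 174.31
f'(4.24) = 125.53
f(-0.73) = -2.52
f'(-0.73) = 0.95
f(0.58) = -3.38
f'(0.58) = 1.57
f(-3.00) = -52.34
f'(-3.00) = 54.49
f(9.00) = 1675.78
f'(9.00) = 556.09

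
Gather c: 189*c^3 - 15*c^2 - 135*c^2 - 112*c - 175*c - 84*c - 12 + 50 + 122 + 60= 189*c^3 - 150*c^2 - 371*c + 220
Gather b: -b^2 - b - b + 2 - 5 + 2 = -b^2 - 2*b - 1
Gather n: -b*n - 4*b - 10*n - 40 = -4*b + n*(-b - 10) - 40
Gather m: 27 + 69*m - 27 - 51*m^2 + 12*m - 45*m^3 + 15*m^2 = -45*m^3 - 36*m^2 + 81*m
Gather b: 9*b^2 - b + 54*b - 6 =9*b^2 + 53*b - 6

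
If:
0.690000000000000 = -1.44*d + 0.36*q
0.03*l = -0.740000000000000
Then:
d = 0.25*q - 0.479166666666667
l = -24.67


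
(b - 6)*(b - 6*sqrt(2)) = b^2 - 6*sqrt(2)*b - 6*b + 36*sqrt(2)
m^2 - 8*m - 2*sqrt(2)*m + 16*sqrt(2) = (m - 8)*(m - 2*sqrt(2))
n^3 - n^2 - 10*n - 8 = (n - 4)*(n + 1)*(n + 2)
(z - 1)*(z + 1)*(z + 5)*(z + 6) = z^4 + 11*z^3 + 29*z^2 - 11*z - 30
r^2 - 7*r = r*(r - 7)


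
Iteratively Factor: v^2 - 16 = (v - 4)*(v + 4)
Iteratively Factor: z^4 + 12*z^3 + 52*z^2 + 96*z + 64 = (z + 4)*(z^3 + 8*z^2 + 20*z + 16) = (z + 2)*(z + 4)*(z^2 + 6*z + 8) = (z + 2)^2*(z + 4)*(z + 4)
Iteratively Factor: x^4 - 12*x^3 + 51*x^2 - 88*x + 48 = (x - 4)*(x^3 - 8*x^2 + 19*x - 12) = (x - 4)^2*(x^2 - 4*x + 3) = (x - 4)^2*(x - 1)*(x - 3)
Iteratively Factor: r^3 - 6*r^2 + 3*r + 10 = (r + 1)*(r^2 - 7*r + 10) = (r - 2)*(r + 1)*(r - 5)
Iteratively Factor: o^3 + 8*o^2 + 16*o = (o + 4)*(o^2 + 4*o) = (o + 4)^2*(o)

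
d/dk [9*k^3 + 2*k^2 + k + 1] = 27*k^2 + 4*k + 1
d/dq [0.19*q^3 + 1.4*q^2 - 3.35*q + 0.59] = 0.57*q^2 + 2.8*q - 3.35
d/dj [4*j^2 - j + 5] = 8*j - 1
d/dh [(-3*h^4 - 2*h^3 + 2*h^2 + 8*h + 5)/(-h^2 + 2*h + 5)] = 2*(3*h^5 - 8*h^4 - 34*h^3 - 9*h^2 + 15*h + 15)/(h^4 - 4*h^3 - 6*h^2 + 20*h + 25)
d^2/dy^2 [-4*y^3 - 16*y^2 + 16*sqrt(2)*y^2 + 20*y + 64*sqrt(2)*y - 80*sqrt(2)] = -24*y - 32 + 32*sqrt(2)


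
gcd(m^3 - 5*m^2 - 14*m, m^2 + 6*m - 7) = 1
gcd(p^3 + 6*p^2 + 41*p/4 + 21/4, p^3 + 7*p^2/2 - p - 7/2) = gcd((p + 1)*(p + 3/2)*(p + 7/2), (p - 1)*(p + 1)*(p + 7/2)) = p^2 + 9*p/2 + 7/2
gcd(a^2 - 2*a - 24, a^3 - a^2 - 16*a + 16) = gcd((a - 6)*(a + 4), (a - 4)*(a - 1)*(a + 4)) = a + 4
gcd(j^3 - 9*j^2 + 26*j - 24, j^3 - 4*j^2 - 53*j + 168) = j - 3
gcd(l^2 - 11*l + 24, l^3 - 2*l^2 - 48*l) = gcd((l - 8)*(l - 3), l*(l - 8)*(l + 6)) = l - 8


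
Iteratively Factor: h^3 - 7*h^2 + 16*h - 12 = (h - 3)*(h^2 - 4*h + 4) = (h - 3)*(h - 2)*(h - 2)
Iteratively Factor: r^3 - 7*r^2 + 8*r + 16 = (r + 1)*(r^2 - 8*r + 16) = (r - 4)*(r + 1)*(r - 4)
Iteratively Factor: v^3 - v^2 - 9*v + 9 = (v + 3)*(v^2 - 4*v + 3) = (v - 1)*(v + 3)*(v - 3)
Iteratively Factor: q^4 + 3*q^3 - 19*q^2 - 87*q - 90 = (q - 5)*(q^3 + 8*q^2 + 21*q + 18) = (q - 5)*(q + 2)*(q^2 + 6*q + 9) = (q - 5)*(q + 2)*(q + 3)*(q + 3)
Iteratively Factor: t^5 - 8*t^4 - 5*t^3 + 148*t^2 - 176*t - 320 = (t + 4)*(t^4 - 12*t^3 + 43*t^2 - 24*t - 80) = (t + 1)*(t + 4)*(t^3 - 13*t^2 + 56*t - 80) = (t - 4)*(t + 1)*(t + 4)*(t^2 - 9*t + 20) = (t - 5)*(t - 4)*(t + 1)*(t + 4)*(t - 4)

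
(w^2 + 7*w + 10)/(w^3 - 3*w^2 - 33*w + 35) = (w + 2)/(w^2 - 8*w + 7)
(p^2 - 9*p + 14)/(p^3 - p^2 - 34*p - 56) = (p - 2)/(p^2 + 6*p + 8)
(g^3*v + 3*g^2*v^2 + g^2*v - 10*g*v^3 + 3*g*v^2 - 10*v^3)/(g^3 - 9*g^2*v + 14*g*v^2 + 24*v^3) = v*(g^3 + 3*g^2*v + g^2 - 10*g*v^2 + 3*g*v - 10*v^2)/(g^3 - 9*g^2*v + 14*g*v^2 + 24*v^3)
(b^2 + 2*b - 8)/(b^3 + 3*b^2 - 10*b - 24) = (b - 2)/(b^2 - b - 6)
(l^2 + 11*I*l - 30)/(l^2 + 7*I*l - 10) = (l + 6*I)/(l + 2*I)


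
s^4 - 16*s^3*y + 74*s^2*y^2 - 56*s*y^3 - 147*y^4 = (s - 7*y)^2*(s - 3*y)*(s + y)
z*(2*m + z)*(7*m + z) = 14*m^2*z + 9*m*z^2 + z^3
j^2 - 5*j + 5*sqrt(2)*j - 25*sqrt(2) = (j - 5)*(j + 5*sqrt(2))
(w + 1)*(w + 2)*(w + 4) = w^3 + 7*w^2 + 14*w + 8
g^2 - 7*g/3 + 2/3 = (g - 2)*(g - 1/3)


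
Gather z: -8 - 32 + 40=0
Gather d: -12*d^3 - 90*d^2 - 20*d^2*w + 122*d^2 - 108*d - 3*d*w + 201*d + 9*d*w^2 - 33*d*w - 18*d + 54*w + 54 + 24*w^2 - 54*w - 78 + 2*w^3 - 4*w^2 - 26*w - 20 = -12*d^3 + d^2*(32 - 20*w) + d*(9*w^2 - 36*w + 75) + 2*w^3 + 20*w^2 - 26*w - 44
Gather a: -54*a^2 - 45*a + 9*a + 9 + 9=-54*a^2 - 36*a + 18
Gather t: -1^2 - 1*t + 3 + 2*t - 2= t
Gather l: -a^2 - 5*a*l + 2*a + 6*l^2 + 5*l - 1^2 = -a^2 + 2*a + 6*l^2 + l*(5 - 5*a) - 1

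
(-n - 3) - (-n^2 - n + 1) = n^2 - 4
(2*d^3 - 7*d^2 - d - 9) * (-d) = -2*d^4 + 7*d^3 + d^2 + 9*d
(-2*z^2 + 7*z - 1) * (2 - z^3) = 2*z^5 - 7*z^4 + z^3 - 4*z^2 + 14*z - 2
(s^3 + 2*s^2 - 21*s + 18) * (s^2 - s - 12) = s^5 + s^4 - 35*s^3 + 15*s^2 + 234*s - 216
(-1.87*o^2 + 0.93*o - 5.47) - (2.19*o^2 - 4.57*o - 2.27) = -4.06*o^2 + 5.5*o - 3.2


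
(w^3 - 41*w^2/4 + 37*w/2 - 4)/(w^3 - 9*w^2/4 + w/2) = (w - 8)/w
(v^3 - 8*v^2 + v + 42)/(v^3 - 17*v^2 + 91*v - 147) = (v + 2)/(v - 7)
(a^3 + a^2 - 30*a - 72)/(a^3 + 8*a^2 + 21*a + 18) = (a^2 - 2*a - 24)/(a^2 + 5*a + 6)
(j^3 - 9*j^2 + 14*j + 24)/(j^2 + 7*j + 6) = (j^2 - 10*j + 24)/(j + 6)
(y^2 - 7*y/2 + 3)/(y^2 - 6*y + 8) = (y - 3/2)/(y - 4)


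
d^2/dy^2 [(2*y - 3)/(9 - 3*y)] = -2/(y - 3)^3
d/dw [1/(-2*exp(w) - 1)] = 2*exp(w)/(2*exp(w) + 1)^2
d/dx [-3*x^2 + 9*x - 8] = 9 - 6*x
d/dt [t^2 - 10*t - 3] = 2*t - 10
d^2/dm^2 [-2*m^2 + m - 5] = -4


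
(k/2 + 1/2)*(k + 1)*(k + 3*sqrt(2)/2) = k^3/2 + k^2 + 3*sqrt(2)*k^2/4 + k/2 + 3*sqrt(2)*k/2 + 3*sqrt(2)/4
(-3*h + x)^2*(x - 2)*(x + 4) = 9*h^2*x^2 + 18*h^2*x - 72*h^2 - 6*h*x^3 - 12*h*x^2 + 48*h*x + x^4 + 2*x^3 - 8*x^2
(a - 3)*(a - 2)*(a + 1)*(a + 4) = a^4 - 15*a^2 + 10*a + 24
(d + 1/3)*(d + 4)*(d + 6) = d^3 + 31*d^2/3 + 82*d/3 + 8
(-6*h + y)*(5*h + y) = -30*h^2 - h*y + y^2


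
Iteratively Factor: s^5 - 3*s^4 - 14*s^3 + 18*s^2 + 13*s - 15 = (s - 1)*(s^4 - 2*s^3 - 16*s^2 + 2*s + 15) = (s - 1)*(s + 3)*(s^3 - 5*s^2 - s + 5) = (s - 5)*(s - 1)*(s + 3)*(s^2 - 1) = (s - 5)*(s - 1)^2*(s + 3)*(s + 1)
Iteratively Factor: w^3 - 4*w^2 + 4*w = (w)*(w^2 - 4*w + 4) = w*(w - 2)*(w - 2)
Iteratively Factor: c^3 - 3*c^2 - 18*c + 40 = (c - 2)*(c^2 - c - 20) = (c - 5)*(c - 2)*(c + 4)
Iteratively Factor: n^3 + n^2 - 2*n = (n + 2)*(n^2 - n) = (n - 1)*(n + 2)*(n)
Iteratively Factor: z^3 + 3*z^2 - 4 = (z + 2)*(z^2 + z - 2) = (z + 2)^2*(z - 1)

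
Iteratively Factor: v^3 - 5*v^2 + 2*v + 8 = (v - 2)*(v^2 - 3*v - 4) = (v - 4)*(v - 2)*(v + 1)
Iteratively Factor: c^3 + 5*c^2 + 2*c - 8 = (c + 4)*(c^2 + c - 2) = (c - 1)*(c + 4)*(c + 2)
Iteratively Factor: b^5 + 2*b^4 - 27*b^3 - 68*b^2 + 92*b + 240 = (b + 3)*(b^4 - b^3 - 24*b^2 + 4*b + 80) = (b + 3)*(b + 4)*(b^3 - 5*b^2 - 4*b + 20) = (b + 2)*(b + 3)*(b + 4)*(b^2 - 7*b + 10) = (b - 5)*(b + 2)*(b + 3)*(b + 4)*(b - 2)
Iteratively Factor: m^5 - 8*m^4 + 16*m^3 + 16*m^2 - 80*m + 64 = (m - 2)*(m^4 - 6*m^3 + 4*m^2 + 24*m - 32) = (m - 2)^2*(m^3 - 4*m^2 - 4*m + 16) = (m - 2)^2*(m + 2)*(m^2 - 6*m + 8) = (m - 2)^3*(m + 2)*(m - 4)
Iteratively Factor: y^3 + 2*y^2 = (y)*(y^2 + 2*y) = y*(y + 2)*(y)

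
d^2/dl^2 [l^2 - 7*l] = 2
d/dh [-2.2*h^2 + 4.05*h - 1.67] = 4.05 - 4.4*h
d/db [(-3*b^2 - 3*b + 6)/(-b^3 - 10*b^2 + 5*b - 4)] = 3*(-b^4 - 2*b^3 - 9*b^2 + 48*b - 6)/(b^6 + 20*b^5 + 90*b^4 - 92*b^3 + 105*b^2 - 40*b + 16)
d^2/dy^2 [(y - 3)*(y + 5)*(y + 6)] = 6*y + 16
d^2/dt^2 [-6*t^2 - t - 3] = -12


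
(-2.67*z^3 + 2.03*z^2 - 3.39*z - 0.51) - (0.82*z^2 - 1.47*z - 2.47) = -2.67*z^3 + 1.21*z^2 - 1.92*z + 1.96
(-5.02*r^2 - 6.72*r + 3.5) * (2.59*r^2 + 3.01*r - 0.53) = -13.0018*r^4 - 32.515*r^3 - 8.5016*r^2 + 14.0966*r - 1.855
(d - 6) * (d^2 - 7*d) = d^3 - 13*d^2 + 42*d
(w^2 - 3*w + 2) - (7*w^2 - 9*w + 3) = -6*w^2 + 6*w - 1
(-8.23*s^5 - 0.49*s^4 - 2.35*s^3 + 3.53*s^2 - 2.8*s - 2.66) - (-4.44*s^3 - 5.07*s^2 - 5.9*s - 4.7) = -8.23*s^5 - 0.49*s^4 + 2.09*s^3 + 8.6*s^2 + 3.1*s + 2.04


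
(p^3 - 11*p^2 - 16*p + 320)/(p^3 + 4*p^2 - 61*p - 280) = (p - 8)/(p + 7)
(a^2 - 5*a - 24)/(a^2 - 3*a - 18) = (a - 8)/(a - 6)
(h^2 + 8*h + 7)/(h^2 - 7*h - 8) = (h + 7)/(h - 8)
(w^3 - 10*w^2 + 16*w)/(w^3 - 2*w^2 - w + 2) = w*(w - 8)/(w^2 - 1)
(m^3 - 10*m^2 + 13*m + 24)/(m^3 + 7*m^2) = (m^3 - 10*m^2 + 13*m + 24)/(m^2*(m + 7))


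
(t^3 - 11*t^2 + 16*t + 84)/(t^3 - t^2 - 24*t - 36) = (t - 7)/(t + 3)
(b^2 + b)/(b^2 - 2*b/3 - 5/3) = 3*b/(3*b - 5)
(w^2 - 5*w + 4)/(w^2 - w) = (w - 4)/w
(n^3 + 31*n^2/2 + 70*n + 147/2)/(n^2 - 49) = (2*n^2 + 17*n + 21)/(2*(n - 7))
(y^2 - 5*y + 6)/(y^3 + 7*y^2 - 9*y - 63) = (y - 2)/(y^2 + 10*y + 21)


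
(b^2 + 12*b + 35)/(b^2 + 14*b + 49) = (b + 5)/(b + 7)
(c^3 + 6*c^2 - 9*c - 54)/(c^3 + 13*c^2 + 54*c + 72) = (c - 3)/(c + 4)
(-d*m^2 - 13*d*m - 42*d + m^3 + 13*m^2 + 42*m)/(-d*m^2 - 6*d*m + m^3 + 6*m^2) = (m + 7)/m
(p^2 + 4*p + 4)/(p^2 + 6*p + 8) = (p + 2)/(p + 4)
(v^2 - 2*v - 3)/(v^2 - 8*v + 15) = (v + 1)/(v - 5)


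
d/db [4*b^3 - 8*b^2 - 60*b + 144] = 12*b^2 - 16*b - 60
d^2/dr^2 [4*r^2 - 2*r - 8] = 8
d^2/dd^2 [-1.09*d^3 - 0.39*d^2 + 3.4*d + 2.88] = -6.54*d - 0.78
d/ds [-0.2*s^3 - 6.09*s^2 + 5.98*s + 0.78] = -0.6*s^2 - 12.18*s + 5.98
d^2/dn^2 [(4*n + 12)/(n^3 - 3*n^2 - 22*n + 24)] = 8*((n + 3)*(-3*n^2 + 6*n + 22)^2 + (-3*n^2 + 6*n - 3*(n - 1)*(n + 3) + 22)*(n^3 - 3*n^2 - 22*n + 24))/(n^3 - 3*n^2 - 22*n + 24)^3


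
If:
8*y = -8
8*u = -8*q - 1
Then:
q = -u - 1/8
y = -1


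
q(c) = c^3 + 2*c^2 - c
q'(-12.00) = 383.00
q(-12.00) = -1428.00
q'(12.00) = 479.00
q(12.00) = 2004.00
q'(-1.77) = 1.32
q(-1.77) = 2.49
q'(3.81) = 57.79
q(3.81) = 80.53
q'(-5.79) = 76.41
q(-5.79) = -121.27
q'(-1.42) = -0.63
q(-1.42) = 2.59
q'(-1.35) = -0.93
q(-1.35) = 2.53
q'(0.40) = 1.08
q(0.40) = -0.02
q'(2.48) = 27.37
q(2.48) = 25.07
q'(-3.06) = 14.85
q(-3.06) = -6.87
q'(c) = 3*c^2 + 4*c - 1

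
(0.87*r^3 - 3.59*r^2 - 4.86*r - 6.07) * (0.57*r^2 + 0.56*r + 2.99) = 0.4959*r^5 - 1.5591*r^4 - 2.1793*r^3 - 16.9156*r^2 - 17.9306*r - 18.1493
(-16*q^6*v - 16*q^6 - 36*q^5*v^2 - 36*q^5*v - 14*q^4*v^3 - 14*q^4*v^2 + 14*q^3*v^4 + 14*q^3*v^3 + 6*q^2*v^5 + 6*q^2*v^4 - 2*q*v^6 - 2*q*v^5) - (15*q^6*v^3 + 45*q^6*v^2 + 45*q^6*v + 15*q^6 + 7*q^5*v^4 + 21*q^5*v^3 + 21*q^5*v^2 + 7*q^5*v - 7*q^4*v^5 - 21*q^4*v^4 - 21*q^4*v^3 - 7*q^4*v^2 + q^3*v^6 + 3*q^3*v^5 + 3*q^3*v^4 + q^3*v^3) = -15*q^6*v^3 - 45*q^6*v^2 - 61*q^6*v - 31*q^6 - 7*q^5*v^4 - 21*q^5*v^3 - 57*q^5*v^2 - 43*q^5*v + 7*q^4*v^5 + 21*q^4*v^4 + 7*q^4*v^3 - 7*q^4*v^2 - q^3*v^6 - 3*q^3*v^5 + 11*q^3*v^4 + 13*q^3*v^3 + 6*q^2*v^5 + 6*q^2*v^4 - 2*q*v^6 - 2*q*v^5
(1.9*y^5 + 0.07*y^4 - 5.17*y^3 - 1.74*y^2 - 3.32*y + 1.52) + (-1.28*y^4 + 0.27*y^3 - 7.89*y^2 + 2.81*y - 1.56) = 1.9*y^5 - 1.21*y^4 - 4.9*y^3 - 9.63*y^2 - 0.51*y - 0.04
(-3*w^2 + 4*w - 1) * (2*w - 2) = -6*w^3 + 14*w^2 - 10*w + 2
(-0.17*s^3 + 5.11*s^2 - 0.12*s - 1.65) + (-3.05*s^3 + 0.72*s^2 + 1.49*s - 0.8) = -3.22*s^3 + 5.83*s^2 + 1.37*s - 2.45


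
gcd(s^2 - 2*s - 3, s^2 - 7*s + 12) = s - 3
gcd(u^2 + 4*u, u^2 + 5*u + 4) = u + 4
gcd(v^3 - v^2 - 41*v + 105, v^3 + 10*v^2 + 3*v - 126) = v^2 + 4*v - 21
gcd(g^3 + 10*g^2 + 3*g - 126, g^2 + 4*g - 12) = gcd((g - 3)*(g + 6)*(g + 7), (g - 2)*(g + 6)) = g + 6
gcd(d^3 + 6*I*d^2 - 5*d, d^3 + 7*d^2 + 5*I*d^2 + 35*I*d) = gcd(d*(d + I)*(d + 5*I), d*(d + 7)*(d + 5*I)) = d^2 + 5*I*d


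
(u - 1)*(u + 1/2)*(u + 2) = u^3 + 3*u^2/2 - 3*u/2 - 1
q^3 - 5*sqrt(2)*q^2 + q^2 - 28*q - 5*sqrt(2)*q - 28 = (q + 1)*(q - 7*sqrt(2))*(q + 2*sqrt(2))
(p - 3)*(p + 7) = p^2 + 4*p - 21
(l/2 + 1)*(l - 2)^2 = l^3/2 - l^2 - 2*l + 4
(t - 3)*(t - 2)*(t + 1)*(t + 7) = t^4 + 3*t^3 - 27*t^2 + 13*t + 42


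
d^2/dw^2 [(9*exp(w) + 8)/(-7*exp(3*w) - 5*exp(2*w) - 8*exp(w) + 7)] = (-1764*exp(6*w) - 4473*exp(5*w) - 1289*exp(4*w) - 7069*exp(3*w) - 6378*exp(2*w) - 2136*exp(w) - 889)*exp(w)/(343*exp(9*w) + 735*exp(8*w) + 1701*exp(7*w) + 776*exp(6*w) + 474*exp(5*w) - 1917*exp(4*w) - 139*exp(3*w) - 609*exp(2*w) + 1176*exp(w) - 343)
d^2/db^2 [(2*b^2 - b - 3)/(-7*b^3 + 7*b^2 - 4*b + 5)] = 2*(-98*b^6 + 147*b^5 + 903*b^4 - 1701*b^3 + 1113*b^2 - 42*b - 87)/(343*b^9 - 1029*b^8 + 1617*b^7 - 2254*b^6 + 2394*b^5 - 1911*b^4 + 1429*b^3 - 765*b^2 + 300*b - 125)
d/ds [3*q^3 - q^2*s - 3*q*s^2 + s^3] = -q^2 - 6*q*s + 3*s^2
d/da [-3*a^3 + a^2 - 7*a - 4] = -9*a^2 + 2*a - 7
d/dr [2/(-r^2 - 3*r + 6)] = 2*(2*r + 3)/(r^2 + 3*r - 6)^2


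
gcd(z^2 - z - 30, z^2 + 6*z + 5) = z + 5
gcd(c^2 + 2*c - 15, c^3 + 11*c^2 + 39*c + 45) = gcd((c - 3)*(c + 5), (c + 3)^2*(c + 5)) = c + 5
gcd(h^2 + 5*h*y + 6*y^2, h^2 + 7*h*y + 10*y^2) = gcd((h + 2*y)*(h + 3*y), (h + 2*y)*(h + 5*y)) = h + 2*y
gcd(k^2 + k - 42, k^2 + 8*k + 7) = k + 7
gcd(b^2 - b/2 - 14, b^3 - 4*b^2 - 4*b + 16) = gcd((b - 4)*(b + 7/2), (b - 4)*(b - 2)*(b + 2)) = b - 4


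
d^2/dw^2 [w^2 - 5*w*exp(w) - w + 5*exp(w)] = -5*w*exp(w) - 5*exp(w) + 2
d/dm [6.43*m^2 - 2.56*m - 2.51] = 12.86*m - 2.56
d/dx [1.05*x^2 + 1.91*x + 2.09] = 2.1*x + 1.91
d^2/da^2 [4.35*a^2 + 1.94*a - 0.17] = 8.70000000000000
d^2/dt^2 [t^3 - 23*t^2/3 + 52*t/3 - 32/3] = 6*t - 46/3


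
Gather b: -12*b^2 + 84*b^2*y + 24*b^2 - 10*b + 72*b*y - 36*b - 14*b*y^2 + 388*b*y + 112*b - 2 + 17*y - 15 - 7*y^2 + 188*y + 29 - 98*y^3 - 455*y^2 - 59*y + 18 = b^2*(84*y + 12) + b*(-14*y^2 + 460*y + 66) - 98*y^3 - 462*y^2 + 146*y + 30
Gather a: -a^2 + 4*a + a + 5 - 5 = -a^2 + 5*a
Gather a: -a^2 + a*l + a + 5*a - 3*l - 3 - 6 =-a^2 + a*(l + 6) - 3*l - 9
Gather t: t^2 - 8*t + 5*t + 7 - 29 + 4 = t^2 - 3*t - 18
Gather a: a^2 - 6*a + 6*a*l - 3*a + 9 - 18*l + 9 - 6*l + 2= a^2 + a*(6*l - 9) - 24*l + 20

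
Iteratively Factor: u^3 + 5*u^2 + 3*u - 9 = (u + 3)*(u^2 + 2*u - 3) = (u - 1)*(u + 3)*(u + 3)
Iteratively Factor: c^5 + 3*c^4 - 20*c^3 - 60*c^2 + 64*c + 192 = (c + 2)*(c^4 + c^3 - 22*c^2 - 16*c + 96) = (c + 2)*(c + 4)*(c^3 - 3*c^2 - 10*c + 24) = (c - 4)*(c + 2)*(c + 4)*(c^2 + c - 6) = (c - 4)*(c - 2)*(c + 2)*(c + 4)*(c + 3)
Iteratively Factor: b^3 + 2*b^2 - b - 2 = (b + 2)*(b^2 - 1) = (b + 1)*(b + 2)*(b - 1)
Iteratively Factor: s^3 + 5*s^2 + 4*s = (s + 1)*(s^2 + 4*s) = s*(s + 1)*(s + 4)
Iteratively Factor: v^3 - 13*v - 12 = (v + 1)*(v^2 - v - 12) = (v - 4)*(v + 1)*(v + 3)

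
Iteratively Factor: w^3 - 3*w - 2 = (w - 2)*(w^2 + 2*w + 1) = (w - 2)*(w + 1)*(w + 1)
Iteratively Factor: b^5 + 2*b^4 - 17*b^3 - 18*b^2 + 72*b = (b + 4)*(b^4 - 2*b^3 - 9*b^2 + 18*b) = (b - 2)*(b + 4)*(b^3 - 9*b) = (b - 3)*(b - 2)*(b + 4)*(b^2 + 3*b) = (b - 3)*(b - 2)*(b + 3)*(b + 4)*(b)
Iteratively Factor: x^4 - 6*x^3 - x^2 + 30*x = (x - 5)*(x^3 - x^2 - 6*x) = x*(x - 5)*(x^2 - x - 6) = x*(x - 5)*(x - 3)*(x + 2)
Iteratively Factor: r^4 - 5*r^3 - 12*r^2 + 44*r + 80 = (r + 2)*(r^3 - 7*r^2 + 2*r + 40) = (r - 5)*(r + 2)*(r^2 - 2*r - 8) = (r - 5)*(r + 2)^2*(r - 4)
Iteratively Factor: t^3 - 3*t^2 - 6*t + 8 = (t - 4)*(t^2 + t - 2) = (t - 4)*(t - 1)*(t + 2)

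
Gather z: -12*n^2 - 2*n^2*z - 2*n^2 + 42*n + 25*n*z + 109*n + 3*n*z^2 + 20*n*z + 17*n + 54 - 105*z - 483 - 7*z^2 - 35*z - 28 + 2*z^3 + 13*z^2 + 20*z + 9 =-14*n^2 + 168*n + 2*z^3 + z^2*(3*n + 6) + z*(-2*n^2 + 45*n - 120) - 448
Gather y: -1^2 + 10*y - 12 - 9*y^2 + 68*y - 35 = -9*y^2 + 78*y - 48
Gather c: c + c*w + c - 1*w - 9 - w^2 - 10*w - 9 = c*(w + 2) - w^2 - 11*w - 18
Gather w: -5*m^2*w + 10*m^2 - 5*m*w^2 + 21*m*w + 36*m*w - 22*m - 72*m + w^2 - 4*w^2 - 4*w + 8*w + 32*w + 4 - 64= 10*m^2 - 94*m + w^2*(-5*m - 3) + w*(-5*m^2 + 57*m + 36) - 60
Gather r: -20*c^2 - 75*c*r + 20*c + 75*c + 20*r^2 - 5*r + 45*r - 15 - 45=-20*c^2 + 95*c + 20*r^2 + r*(40 - 75*c) - 60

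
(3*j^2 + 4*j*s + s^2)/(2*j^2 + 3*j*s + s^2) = (3*j + s)/(2*j + s)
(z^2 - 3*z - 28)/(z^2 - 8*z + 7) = (z + 4)/(z - 1)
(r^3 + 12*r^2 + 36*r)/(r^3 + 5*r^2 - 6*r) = (r + 6)/(r - 1)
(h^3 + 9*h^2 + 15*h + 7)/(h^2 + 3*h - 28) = (h^2 + 2*h + 1)/(h - 4)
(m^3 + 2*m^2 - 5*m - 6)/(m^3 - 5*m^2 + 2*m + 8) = (m + 3)/(m - 4)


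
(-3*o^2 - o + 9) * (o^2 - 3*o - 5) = -3*o^4 + 8*o^3 + 27*o^2 - 22*o - 45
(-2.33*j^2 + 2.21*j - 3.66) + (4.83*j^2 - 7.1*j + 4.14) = 2.5*j^2 - 4.89*j + 0.48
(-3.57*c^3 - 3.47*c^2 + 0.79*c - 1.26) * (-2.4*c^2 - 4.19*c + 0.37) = 8.568*c^5 + 23.2863*c^4 + 11.3224*c^3 - 1.57*c^2 + 5.5717*c - 0.4662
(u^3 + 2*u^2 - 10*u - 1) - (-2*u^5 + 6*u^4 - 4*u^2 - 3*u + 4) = 2*u^5 - 6*u^4 + u^3 + 6*u^2 - 7*u - 5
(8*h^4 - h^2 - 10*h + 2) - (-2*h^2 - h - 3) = 8*h^4 + h^2 - 9*h + 5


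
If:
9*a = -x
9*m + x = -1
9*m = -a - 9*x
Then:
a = -1/71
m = -80/639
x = 9/71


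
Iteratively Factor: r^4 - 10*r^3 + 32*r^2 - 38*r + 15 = (r - 1)*(r^3 - 9*r^2 + 23*r - 15) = (r - 1)^2*(r^2 - 8*r + 15) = (r - 3)*(r - 1)^2*(r - 5)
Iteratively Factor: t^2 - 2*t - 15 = (t - 5)*(t + 3)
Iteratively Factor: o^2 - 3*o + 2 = (o - 1)*(o - 2)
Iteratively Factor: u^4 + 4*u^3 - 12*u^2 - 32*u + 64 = (u - 2)*(u^3 + 6*u^2 - 32) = (u - 2)*(u + 4)*(u^2 + 2*u - 8) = (u - 2)*(u + 4)^2*(u - 2)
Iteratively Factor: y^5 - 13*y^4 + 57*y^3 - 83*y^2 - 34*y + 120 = (y - 3)*(y^4 - 10*y^3 + 27*y^2 - 2*y - 40) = (y - 3)*(y - 2)*(y^3 - 8*y^2 + 11*y + 20) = (y - 3)*(y - 2)*(y + 1)*(y^2 - 9*y + 20) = (y - 4)*(y - 3)*(y - 2)*(y + 1)*(y - 5)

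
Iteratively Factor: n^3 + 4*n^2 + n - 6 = (n + 2)*(n^2 + 2*n - 3) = (n - 1)*(n + 2)*(n + 3)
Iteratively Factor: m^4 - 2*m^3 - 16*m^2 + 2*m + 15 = (m + 3)*(m^3 - 5*m^2 - m + 5) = (m - 1)*(m + 3)*(m^2 - 4*m - 5) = (m - 5)*(m - 1)*(m + 3)*(m + 1)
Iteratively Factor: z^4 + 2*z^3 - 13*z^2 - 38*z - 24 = (z + 2)*(z^3 - 13*z - 12) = (z + 1)*(z + 2)*(z^2 - z - 12) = (z + 1)*(z + 2)*(z + 3)*(z - 4)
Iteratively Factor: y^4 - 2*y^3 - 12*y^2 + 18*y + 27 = (y - 3)*(y^3 + y^2 - 9*y - 9) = (y - 3)*(y + 1)*(y^2 - 9) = (y - 3)^2*(y + 1)*(y + 3)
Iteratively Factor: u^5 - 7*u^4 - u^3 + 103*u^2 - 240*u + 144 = (u - 1)*(u^4 - 6*u^3 - 7*u^2 + 96*u - 144) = (u - 1)*(u + 4)*(u^3 - 10*u^2 + 33*u - 36) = (u - 4)*(u - 1)*(u + 4)*(u^2 - 6*u + 9) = (u - 4)*(u - 3)*(u - 1)*(u + 4)*(u - 3)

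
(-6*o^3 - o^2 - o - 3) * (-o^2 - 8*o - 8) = 6*o^5 + 49*o^4 + 57*o^3 + 19*o^2 + 32*o + 24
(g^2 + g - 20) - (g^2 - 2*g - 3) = 3*g - 17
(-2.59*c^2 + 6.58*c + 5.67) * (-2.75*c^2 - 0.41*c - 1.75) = 7.1225*c^4 - 17.0331*c^3 - 13.7578*c^2 - 13.8397*c - 9.9225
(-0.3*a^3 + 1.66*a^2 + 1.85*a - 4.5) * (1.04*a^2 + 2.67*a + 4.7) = -0.312*a^5 + 0.9254*a^4 + 4.9462*a^3 + 8.0615*a^2 - 3.32*a - 21.15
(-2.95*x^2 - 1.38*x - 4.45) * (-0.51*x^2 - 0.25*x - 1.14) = 1.5045*x^4 + 1.4413*x^3 + 5.9775*x^2 + 2.6857*x + 5.073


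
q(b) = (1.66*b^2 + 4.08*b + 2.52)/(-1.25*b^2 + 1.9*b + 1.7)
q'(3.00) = 7.57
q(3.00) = -7.71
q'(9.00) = 0.11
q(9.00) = -2.11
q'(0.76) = 2.73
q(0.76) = 2.72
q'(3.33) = 3.92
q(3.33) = -5.92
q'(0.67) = 2.38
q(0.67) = 2.49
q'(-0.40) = -2.39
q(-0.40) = 1.56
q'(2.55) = 34.42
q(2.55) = -14.98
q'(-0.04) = 0.64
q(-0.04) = 1.45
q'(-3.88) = 0.13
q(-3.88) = -0.48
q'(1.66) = 22.51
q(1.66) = 9.84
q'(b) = (2.5*b - 1.9)*(1.66*b^2 + 4.08*b + 2.52)/(-1.25*b^2 + 1.9*b + 1.7)^2 + (3.32*b + 4.08)/(-1.25*b^2 + 1.9*b + 1.7) = (8.254*b^2 + 11.944*b + 2.148)/(1.5625*b^4 - 4.75*b^3 - 0.64*b^2 + 6.46*b + 2.89)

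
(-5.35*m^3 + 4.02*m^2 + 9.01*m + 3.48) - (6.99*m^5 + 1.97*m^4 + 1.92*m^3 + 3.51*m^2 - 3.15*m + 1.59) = -6.99*m^5 - 1.97*m^4 - 7.27*m^3 + 0.51*m^2 + 12.16*m + 1.89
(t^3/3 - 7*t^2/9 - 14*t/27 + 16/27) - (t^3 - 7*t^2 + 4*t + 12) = -2*t^3/3 + 56*t^2/9 - 122*t/27 - 308/27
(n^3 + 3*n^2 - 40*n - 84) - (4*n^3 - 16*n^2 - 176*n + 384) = -3*n^3 + 19*n^2 + 136*n - 468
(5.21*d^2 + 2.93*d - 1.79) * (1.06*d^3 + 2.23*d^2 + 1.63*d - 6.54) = 5.5226*d^5 + 14.7241*d^4 + 13.1288*d^3 - 33.2892*d^2 - 22.0799*d + 11.7066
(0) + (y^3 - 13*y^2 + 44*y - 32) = y^3 - 13*y^2 + 44*y - 32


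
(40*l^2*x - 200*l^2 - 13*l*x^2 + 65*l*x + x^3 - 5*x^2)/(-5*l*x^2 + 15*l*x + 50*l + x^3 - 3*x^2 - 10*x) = (-8*l + x)/(x + 2)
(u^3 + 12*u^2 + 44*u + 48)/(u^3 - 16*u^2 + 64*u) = (u^3 + 12*u^2 + 44*u + 48)/(u*(u^2 - 16*u + 64))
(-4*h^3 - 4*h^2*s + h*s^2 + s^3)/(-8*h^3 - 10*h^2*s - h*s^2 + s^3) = (-2*h + s)/(-4*h + s)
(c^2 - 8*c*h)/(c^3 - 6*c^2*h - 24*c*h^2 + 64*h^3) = c/(c^2 + 2*c*h - 8*h^2)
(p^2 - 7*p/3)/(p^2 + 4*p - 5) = p*(3*p - 7)/(3*(p^2 + 4*p - 5))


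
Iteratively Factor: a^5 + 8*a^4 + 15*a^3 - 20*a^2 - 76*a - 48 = (a + 4)*(a^4 + 4*a^3 - a^2 - 16*a - 12) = (a + 2)*(a + 4)*(a^3 + 2*a^2 - 5*a - 6) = (a + 2)*(a + 3)*(a + 4)*(a^2 - a - 2) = (a - 2)*(a + 2)*(a + 3)*(a + 4)*(a + 1)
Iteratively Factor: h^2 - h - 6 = (h + 2)*(h - 3)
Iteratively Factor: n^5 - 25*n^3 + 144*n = (n - 3)*(n^4 + 3*n^3 - 16*n^2 - 48*n) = (n - 3)*(n + 4)*(n^3 - n^2 - 12*n) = n*(n - 3)*(n + 4)*(n^2 - n - 12) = n*(n - 4)*(n - 3)*(n + 4)*(n + 3)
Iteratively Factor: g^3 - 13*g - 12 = (g - 4)*(g^2 + 4*g + 3) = (g - 4)*(g + 3)*(g + 1)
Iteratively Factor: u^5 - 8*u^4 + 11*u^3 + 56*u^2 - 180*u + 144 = (u - 4)*(u^4 - 4*u^3 - 5*u^2 + 36*u - 36) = (u - 4)*(u - 3)*(u^3 - u^2 - 8*u + 12) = (u - 4)*(u - 3)*(u - 2)*(u^2 + u - 6) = (u - 4)*(u - 3)*(u - 2)^2*(u + 3)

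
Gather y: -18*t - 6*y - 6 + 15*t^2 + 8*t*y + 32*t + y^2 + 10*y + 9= 15*t^2 + 14*t + y^2 + y*(8*t + 4) + 3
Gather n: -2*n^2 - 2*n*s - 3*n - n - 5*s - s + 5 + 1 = -2*n^2 + n*(-2*s - 4) - 6*s + 6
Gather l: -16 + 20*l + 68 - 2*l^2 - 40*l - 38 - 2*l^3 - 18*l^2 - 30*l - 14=-2*l^3 - 20*l^2 - 50*l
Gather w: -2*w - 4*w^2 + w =-4*w^2 - w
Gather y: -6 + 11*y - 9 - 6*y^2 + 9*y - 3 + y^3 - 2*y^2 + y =y^3 - 8*y^2 + 21*y - 18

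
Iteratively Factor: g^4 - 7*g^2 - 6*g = (g - 3)*(g^3 + 3*g^2 + 2*g) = g*(g - 3)*(g^2 + 3*g + 2) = g*(g - 3)*(g + 2)*(g + 1)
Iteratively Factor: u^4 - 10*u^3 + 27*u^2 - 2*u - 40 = (u - 5)*(u^3 - 5*u^2 + 2*u + 8) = (u - 5)*(u - 4)*(u^2 - u - 2) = (u - 5)*(u - 4)*(u + 1)*(u - 2)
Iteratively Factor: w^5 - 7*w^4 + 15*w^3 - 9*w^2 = (w - 1)*(w^4 - 6*w^3 + 9*w^2) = (w - 3)*(w - 1)*(w^3 - 3*w^2) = w*(w - 3)*(w - 1)*(w^2 - 3*w) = w^2*(w - 3)*(w - 1)*(w - 3)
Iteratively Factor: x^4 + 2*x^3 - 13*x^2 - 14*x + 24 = (x + 4)*(x^3 - 2*x^2 - 5*x + 6) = (x - 1)*(x + 4)*(x^2 - x - 6) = (x - 3)*(x - 1)*(x + 4)*(x + 2)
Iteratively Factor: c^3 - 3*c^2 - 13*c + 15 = (c - 5)*(c^2 + 2*c - 3) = (c - 5)*(c + 3)*(c - 1)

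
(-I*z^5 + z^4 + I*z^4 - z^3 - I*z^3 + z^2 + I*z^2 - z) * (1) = -I*z^5 + z^4 + I*z^4 - z^3 - I*z^3 + z^2 + I*z^2 - z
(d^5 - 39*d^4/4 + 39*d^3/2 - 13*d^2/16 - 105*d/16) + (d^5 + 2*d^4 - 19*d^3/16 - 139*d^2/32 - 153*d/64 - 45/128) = 2*d^5 - 31*d^4/4 + 293*d^3/16 - 165*d^2/32 - 573*d/64 - 45/128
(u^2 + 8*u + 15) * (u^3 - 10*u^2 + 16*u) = u^5 - 2*u^4 - 49*u^3 - 22*u^2 + 240*u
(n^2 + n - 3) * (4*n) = 4*n^3 + 4*n^2 - 12*n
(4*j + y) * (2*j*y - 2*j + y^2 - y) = 8*j^2*y - 8*j^2 + 6*j*y^2 - 6*j*y + y^3 - y^2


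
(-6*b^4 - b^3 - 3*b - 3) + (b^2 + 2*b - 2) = -6*b^4 - b^3 + b^2 - b - 5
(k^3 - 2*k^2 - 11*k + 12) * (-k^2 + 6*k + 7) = -k^5 + 8*k^4 + 6*k^3 - 92*k^2 - 5*k + 84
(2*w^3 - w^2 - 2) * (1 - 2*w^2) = -4*w^5 + 2*w^4 + 2*w^3 + 3*w^2 - 2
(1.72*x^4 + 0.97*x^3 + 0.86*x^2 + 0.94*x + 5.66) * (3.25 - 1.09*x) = -1.8748*x^5 + 4.5327*x^4 + 2.2151*x^3 + 1.7704*x^2 - 3.1144*x + 18.395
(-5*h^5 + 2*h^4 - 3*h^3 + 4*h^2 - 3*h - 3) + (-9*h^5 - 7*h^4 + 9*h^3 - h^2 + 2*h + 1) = -14*h^5 - 5*h^4 + 6*h^3 + 3*h^2 - h - 2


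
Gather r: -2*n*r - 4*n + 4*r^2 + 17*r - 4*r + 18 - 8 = -4*n + 4*r^2 + r*(13 - 2*n) + 10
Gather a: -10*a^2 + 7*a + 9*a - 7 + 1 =-10*a^2 + 16*a - 6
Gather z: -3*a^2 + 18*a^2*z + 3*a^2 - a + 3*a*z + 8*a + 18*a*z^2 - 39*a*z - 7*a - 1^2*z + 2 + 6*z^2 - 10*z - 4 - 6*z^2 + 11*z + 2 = 18*a*z^2 + z*(18*a^2 - 36*a)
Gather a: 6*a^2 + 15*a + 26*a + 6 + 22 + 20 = 6*a^2 + 41*a + 48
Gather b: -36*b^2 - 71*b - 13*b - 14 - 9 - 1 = -36*b^2 - 84*b - 24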